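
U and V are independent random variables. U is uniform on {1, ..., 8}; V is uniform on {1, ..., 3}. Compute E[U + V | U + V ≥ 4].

148/21

P(U + V ≥ 4) = 7/8.
Summing (U+V)·P(x,y) over outcomes with U + V ≥ 4 gives 37/6.
E[U + V | U + V ≥ 4] = (37/6) / (7/8) = 148/21.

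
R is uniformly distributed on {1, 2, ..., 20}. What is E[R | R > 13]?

17

Given R > 13, R is equally likely to be any of {14, 15, 16, 17, 18, 19, 20}.
E[R | R > 13] = (14 + 15 + 16 + 17 + 18 + 19 + 20) / 7 = 17.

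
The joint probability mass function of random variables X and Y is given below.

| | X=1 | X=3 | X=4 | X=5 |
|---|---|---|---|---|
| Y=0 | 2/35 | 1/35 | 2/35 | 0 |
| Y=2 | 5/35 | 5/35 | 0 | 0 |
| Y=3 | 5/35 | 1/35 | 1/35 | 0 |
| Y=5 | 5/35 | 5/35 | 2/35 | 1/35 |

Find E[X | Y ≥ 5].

P(Y ≥ 5) = 13/35.
Summing X·P(X=x,Y=y) over the conditioning event gives 33/35.
E[X | Y ≥ 5] = (33/35) / (13/35) = 33/13.

33/13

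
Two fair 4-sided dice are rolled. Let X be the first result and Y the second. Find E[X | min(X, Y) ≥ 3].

7/2

Outcomes with min(X, Y) ≥ 3: (3,3), (3,4), (4,3), (4,4), each with probability 1/16.
E[X | min(X, Y) ≥ 3] = (3 + 3 + 4 + 4) / 4 = 7/2.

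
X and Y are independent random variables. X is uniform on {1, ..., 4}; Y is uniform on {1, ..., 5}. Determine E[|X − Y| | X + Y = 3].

1

Outcomes with X + Y = 3: (1,2), (2,1), each with probability 1/20.
E[|X − Y| | X + Y = 3] = (1 + 1) / 2 = 1.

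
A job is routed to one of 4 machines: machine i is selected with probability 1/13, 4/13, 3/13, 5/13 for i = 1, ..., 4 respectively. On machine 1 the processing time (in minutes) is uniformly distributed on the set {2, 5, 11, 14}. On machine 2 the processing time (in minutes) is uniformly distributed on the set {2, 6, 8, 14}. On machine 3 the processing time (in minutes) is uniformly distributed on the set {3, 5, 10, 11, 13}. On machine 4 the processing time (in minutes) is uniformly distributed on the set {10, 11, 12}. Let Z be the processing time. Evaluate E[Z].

591/65

E[Z | machine 1] = (2+5+11+14)/4 = 8.
E[Z | machine 2] = (2+6+8+14)/4 = 15/2.
E[Z | machine 3] = (3+5+10+11+13)/5 = 42/5.
E[Z | machine 4] = (10+11+12)/3 = 11.
E[Z] = (1/13)·(8) + (4/13)·(15/2) + (3/13)·(42/5) + (5/13)·(11) = 591/65.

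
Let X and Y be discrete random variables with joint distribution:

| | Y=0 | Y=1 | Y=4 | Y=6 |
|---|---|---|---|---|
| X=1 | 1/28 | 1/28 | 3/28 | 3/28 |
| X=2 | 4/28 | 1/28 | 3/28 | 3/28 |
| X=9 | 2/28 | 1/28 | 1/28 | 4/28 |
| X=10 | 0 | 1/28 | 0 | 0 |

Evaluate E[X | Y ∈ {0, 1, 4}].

P(Y ∈ {0, 1, 4}) = 9/14.
Summing X·P(X=x,Y=y) over the conditioning event gives 67/28.
E[X | Y ∈ {0, 1, 4}] = (67/28) / (9/14) = 67/18.

67/18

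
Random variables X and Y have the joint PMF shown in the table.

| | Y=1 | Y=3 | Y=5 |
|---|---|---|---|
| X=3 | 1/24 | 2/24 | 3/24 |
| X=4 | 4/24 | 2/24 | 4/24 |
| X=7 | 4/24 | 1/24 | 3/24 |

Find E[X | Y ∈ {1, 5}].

P(Y ∈ {1, 5}) = 19/24.
Σ X·P over the event = 3·(1/24) + 3·(3/24) + 4·(4/24) + 4·(4/24) + 7·(4/24) + 7·(3/24) = 31/8.
E[X | Y ∈ {1, 5}] = (31/8) / (19/24) = 93/19.

93/19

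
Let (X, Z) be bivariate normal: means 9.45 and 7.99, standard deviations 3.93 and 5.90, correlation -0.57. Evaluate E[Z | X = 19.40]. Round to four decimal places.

E[Z | X=x] = μ_Z + ρ(σ_Z/σ_X)(x − μ_X) for jointly normal variables.
E[Z | X=19.40] = 7.99 + (-0.57)·(5.90/3.93)·(19.40 − (9.45)) = 7.99 + (-0.85573)·(9.95) = -0.5245.

-0.5245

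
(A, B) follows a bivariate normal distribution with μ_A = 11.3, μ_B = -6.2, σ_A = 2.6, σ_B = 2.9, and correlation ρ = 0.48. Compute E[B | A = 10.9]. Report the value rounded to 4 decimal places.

The regression of B on A has slope ρ·σ_B/σ_A and passes through (μ_A, μ_B).
E[B | A=10.9] = -6.2 + (0.48)·(2.9/2.6)·(10.9 − (11.3)) = -6.2 + (0.53538)·(-0.4) = -6.4142.

-6.4142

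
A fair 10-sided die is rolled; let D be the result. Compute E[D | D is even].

6

Given D is even, D is equally likely to be any of {2, 4, 6, 8, 10}.
E[D | D is even] = (2 + 4 + 6 + 8 + 10) / 5 = 6.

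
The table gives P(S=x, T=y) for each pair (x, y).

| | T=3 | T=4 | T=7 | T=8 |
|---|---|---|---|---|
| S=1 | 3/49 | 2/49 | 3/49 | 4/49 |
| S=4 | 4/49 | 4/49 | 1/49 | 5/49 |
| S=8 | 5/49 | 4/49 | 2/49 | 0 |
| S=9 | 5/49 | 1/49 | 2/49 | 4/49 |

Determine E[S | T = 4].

59/11

P(T = 4) = 11/49.
Σ S·P over the event = 1·(2/49) + 4·(4/49) + 8·(4/49) + 9·(1/49) = 59/49.
E[S | T = 4] = (59/49) / (11/49) = 59/11.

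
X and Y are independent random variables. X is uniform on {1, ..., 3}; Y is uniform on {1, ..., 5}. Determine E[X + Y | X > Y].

Outcomes with X > Y: (2,1), (3,1), (3,2), each with probability 1/15.
E[X + Y | X > Y] = (3 + 4 + 5) / 3 = 4.

4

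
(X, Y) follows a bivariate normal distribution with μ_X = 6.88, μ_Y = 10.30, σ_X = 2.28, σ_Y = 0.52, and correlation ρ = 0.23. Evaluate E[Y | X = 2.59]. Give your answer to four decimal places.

E[Y | X=x] = μ_Y + ρ(σ_Y/σ_X)(x − μ_X) for jointly normal variables.
E[Y | X=2.59] = 10.30 + (0.23)·(0.52/2.28)·(2.59 − (6.88)) = 10.30 + (0.052456)·(-4.29) = 10.0750.

10.0750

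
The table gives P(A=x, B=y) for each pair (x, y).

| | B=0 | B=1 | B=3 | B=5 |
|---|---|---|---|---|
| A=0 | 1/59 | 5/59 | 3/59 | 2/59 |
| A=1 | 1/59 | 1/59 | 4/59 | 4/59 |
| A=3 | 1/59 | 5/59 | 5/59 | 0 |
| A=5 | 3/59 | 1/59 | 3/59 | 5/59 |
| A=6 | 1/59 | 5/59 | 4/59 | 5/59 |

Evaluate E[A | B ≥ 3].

P(B ≥ 3) = 35/59.
Summing A·P(A=x,B=y) over the conditioning event gives 117/59.
E[A | B ≥ 3] = (117/59) / (35/59) = 117/35.

117/35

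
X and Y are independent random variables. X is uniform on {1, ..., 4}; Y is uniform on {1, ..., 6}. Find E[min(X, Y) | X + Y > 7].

10/3

Outcomes with X + Y > 7: (2,6), (3,5), (3,6), (4,4), (4,5), (4,6), each with probability 1/24.
E[min(X, Y) | X + Y > 7] = (2 + 3 + 3 + 4 + 4 + 4) / 6 = 10/3.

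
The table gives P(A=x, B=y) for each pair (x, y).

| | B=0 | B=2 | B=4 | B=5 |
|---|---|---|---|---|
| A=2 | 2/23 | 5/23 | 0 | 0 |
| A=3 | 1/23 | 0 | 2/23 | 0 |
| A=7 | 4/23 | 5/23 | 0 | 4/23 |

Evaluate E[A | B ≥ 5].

7

P(B ≥ 5) = 4/23.
Σ A·P over the event = 7·(4/23) = 28/23.
E[A | B ≥ 5] = (28/23) / (4/23) = 7.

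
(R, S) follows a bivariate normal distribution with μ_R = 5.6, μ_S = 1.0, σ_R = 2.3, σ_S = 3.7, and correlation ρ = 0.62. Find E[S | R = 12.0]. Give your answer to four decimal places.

7.3833

E[S | R=x] = μ_S + ρ(σ_S/σ_R)(x − μ_R) for jointly normal variables.
E[S | R=12.0] = 1.0 + (0.62)·(3.7/2.3)·(12.0 − (5.6)) = 1.0 + (0.99739)·(6.4) = 7.3833.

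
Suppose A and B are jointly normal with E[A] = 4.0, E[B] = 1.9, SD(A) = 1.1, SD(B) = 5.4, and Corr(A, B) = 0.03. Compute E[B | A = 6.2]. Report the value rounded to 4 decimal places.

2.2240

The regression of B on A has slope ρ·σ_B/σ_A and passes through (μ_A, μ_B).
E[B | A=6.2] = 1.9 + (0.03)·(5.4/1.1)·(6.2 − (4.0)) = 1.9 + (0.14727)·(2.2) = 2.2240.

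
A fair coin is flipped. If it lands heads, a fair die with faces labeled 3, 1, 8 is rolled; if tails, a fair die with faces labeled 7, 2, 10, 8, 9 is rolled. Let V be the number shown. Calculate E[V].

28/5

E[V | heads] = (3+1+8)/3 = 4.
E[V | tails] = (7+2+10+8+9)/5 = 36/5.
E[V] = (1/2)·(4) + (1/2)·(36/5) = 28/5.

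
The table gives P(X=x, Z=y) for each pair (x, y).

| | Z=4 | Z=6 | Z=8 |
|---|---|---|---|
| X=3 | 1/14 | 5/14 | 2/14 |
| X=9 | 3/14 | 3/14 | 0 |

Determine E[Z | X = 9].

P(X = 9) = 3/7.
Σ Z·P over the event = 4·(3/14) + 6·(3/14) = 15/7.
E[Z | X = 9] = (15/7) / (3/7) = 5.

5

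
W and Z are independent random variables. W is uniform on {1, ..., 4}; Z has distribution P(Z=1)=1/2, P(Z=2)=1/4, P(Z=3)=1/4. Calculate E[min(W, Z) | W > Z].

P(W > Z) = 9/16.
Summing min(W,Z)·P(x,y) over outcomes with W > Z gives 13/16.
E[min(W, Z) | W > Z] = (13/16) / (9/16) = 13/9.

13/9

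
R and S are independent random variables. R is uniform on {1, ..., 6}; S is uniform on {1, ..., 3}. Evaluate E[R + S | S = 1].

9/2

Outcomes with S = 1: (1,1), (2,1), (3,1), (4,1), (5,1), (6,1), each with probability 1/18.
E[R + S | S = 1] = (2 + 3 + 4 + 5 + 6 + 7) / 6 = 9/2.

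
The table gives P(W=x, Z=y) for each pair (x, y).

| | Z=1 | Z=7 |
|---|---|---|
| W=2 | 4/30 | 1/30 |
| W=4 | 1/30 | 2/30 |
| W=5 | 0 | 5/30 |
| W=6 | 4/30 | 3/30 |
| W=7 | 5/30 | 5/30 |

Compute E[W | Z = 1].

71/14

P(Z = 1) = 7/15.
Σ W·P over the event = 2·(4/30) + 4·(1/30) + 6·(4/30) + 7·(5/30) = 71/30.
E[W | Z = 1] = (71/30) / (7/15) = 71/14.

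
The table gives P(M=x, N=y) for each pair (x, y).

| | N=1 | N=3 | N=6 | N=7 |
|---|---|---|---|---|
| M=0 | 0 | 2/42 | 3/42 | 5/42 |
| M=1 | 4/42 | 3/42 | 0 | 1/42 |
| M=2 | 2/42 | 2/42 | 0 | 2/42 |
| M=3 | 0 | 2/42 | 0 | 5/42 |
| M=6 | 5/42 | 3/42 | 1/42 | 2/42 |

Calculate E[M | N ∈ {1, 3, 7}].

101/38

P(N ∈ {1, 3, 7}) = 19/21.
Summing M·P(M=x,N=y) over the conditioning event gives 101/42.
E[M | N ∈ {1, 3, 7}] = (101/42) / (19/21) = 101/38.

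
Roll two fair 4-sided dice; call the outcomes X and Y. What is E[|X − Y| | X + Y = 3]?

Outcomes with X + Y = 3: (1,2), (2,1), each with probability 1/16.
E[|X − Y| | X + Y = 3] = (1 + 1) / 2 = 1.

1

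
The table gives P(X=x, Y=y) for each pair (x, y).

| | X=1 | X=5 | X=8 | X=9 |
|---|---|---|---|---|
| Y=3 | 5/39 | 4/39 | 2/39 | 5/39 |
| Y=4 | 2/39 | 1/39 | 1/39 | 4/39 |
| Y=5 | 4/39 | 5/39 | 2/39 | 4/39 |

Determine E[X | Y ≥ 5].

27/5

P(Y ≥ 5) = 5/13.
Σ X·P over the event = 1·(4/39) + 5·(5/39) + 8·(2/39) + 9·(4/39) = 27/13.
E[X | Y ≥ 5] = (27/13) / (5/13) = 27/5.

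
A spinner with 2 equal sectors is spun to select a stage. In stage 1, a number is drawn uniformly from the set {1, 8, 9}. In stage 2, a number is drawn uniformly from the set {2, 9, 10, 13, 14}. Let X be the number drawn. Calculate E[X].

E[X | stage 1] = (1+8+9)/3 = 6.
E[X | stage 2] = (2+9+10+13+14)/5 = 48/5.
E[X] = (1/2)·(6) + (1/2)·(48/5) = 39/5.

39/5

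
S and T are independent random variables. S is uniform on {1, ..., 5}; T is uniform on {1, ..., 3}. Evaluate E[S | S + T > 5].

13/3

Outcomes with S + T > 5: (3,3), (4,2), (4,3), (5,1), (5,2), (5,3), each with probability 1/15.
E[S | S + T > 5] = (3 + 4 + 4 + 5 + 5 + 5) / 6 = 13/3.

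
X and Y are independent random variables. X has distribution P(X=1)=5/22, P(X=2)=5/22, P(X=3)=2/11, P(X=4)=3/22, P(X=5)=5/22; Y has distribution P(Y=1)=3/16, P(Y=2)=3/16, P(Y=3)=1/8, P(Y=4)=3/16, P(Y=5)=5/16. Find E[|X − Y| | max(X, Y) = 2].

2/3

P(max(X, Y) = 2) = 45/352.
Summing |X−Y|·P(x,y) over outcomes with max(X, Y) = 2 gives 15/176.
E[|X − Y| | max(X, Y) = 2] = (15/176) / (45/352) = 2/3.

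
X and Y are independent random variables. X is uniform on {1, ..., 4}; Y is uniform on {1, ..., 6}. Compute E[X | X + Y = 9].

7/2

Outcomes with X + Y = 9: (3,6), (4,5), each with probability 1/24.
E[X | X + Y = 9] = (3 + 4) / 2 = 7/2.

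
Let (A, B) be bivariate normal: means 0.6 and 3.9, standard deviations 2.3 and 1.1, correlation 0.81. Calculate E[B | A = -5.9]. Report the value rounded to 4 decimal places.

E[B | A=x] = μ_B + ρ(σ_B/σ_A)(x − μ_A) for jointly normal variables.
E[B | A=-5.9] = 3.9 + (0.81)·(1.1/2.3)·(-5.9 − (0.6)) = 3.9 + (0.38739)·(-6.5) = 1.3820.

1.3820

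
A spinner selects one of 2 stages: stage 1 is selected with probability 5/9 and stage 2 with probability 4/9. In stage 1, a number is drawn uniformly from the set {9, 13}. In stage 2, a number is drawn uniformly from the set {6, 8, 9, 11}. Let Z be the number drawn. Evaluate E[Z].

E[Z | stage 1] = (9+13)/2 = 11.
E[Z | stage 2] = (6+8+9+11)/4 = 17/2.
By the law of total expectation,
E[Z] = (5/9)·(11) + (4/9)·(17/2) = 89/9.

89/9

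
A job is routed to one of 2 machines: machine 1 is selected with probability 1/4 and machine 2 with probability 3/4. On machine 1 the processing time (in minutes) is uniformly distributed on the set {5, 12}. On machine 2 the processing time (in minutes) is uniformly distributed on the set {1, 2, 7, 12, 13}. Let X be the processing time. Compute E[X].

E[X | machine 1] = (5+12)/2 = 17/2.
E[X | machine 2] = (1+2+7+12+13)/5 = 7.
E[X] = (1/4)·(17/2) + (3/4)·(7) = 59/8.

59/8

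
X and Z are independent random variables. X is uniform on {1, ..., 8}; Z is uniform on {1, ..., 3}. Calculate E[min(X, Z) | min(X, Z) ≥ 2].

17/7

P(min(X, Z) ≥ 2) = 7/12.
Summing min(X,Z)·P(x,y) over outcomes with min(X, Z) ≥ 2 gives 17/12.
E[min(X, Z) | min(X, Z) ≥ 2] = (17/12) / (7/12) = 17/7.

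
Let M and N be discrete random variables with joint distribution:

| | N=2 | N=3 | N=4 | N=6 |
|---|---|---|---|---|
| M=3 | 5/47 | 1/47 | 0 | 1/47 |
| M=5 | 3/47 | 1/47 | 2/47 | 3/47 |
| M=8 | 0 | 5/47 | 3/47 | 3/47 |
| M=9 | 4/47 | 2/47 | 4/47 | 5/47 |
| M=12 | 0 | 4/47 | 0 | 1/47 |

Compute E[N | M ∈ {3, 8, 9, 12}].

71/19

P(M ∈ {3, 8, 9, 12}) = 38/47.
Summing N·P(M=x,N=y) over the conditioning event gives 142/47.
E[N | M ∈ {3, 8, 9, 12}] = (142/47) / (38/47) = 71/19.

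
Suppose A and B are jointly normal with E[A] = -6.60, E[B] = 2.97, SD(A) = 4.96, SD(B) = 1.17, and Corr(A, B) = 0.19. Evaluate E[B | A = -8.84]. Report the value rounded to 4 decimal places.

For a bivariate normal, E[B | A=x] = μ_B + ρ·(σ_B/σ_A)·(x − μ_A).
E[B | A=-8.84] = 2.97 + (0.19)·(1.17/4.96)·(-8.84 − (-6.60)) = 2.97 + (0.044819)·(-2.24) = 2.8696.

2.8696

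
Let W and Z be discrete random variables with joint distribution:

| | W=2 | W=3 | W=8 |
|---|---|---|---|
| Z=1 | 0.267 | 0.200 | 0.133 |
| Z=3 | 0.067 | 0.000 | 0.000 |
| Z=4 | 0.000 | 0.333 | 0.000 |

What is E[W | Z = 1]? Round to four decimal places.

3.6633

P(Z = 1) = 0.600.
Σ W·P over the event = 2·(0.267) + 3·(0.200) + 8·(0.133) = 2.198.
E[W | Z = 1] = (2.198) / (0.600) = 3.6633.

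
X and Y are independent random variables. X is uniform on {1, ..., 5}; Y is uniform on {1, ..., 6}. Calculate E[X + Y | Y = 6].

9

P(Y = 6) = 1/6.
Summing (X+Y)·P(x,y) over outcomes with Y = 6 gives 3/2.
E[X + Y | Y = 6] = (3/2) / (1/6) = 9.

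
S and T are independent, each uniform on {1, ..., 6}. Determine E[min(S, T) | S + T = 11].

5

Outcomes with S + T = 11: (5,6), (6,5), each with probability 1/36.
E[min(S, T) | S + T = 11] = (5 + 5) / 2 = 5.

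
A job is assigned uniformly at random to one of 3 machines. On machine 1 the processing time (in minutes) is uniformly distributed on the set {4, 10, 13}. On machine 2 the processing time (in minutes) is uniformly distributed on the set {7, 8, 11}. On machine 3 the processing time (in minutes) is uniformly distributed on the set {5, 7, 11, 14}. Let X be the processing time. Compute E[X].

323/36

E[X | machine 1] = (4+10+13)/3 = 9.
E[X | machine 2] = (7+8+11)/3 = 26/3.
E[X | machine 3] = (5+7+11+14)/4 = 37/4.
By the law of total expectation,
E[X] = (1/3)·(9) + (1/3)·(26/3) + (1/3)·(37/4) = 323/36.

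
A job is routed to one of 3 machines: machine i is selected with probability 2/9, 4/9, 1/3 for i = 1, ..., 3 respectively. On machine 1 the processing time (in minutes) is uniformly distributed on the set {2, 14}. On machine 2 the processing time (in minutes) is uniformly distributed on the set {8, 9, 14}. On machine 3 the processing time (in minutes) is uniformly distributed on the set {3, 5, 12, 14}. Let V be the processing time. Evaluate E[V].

E[V | machine 1] = (2+14)/2 = 8.
E[V | machine 2] = (8+9+14)/3 = 31/3.
E[V | machine 3] = (3+5+12+14)/4 = 17/2.
By the law of total expectation,
E[V] = (2/9)·(8) + (4/9)·(31/3) + (1/3)·(17/2) = 497/54.

497/54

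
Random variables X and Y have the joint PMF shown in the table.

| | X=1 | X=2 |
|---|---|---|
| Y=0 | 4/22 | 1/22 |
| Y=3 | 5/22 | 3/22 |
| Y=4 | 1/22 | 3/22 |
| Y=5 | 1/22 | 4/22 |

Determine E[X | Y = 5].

9/5

P(Y = 5) = 5/22.
Summing X·P(X=x,Y=y) over the conditioning event gives 9/22.
E[X | Y = 5] = (9/22) / (5/22) = 9/5.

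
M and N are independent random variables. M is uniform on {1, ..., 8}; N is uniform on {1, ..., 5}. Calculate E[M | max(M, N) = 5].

35/9

Outcomes with max(M, N) = 5: (1,5), (2,5), (3,5), (4,5), (5,1), (5,2), (5,3), (5,4), (5,5), each with probability 1/40.
E[M | max(M, N) = 5] = (1 + 2 + 3 + 4 + 5 + 5 + 5 + 5 + 5) / 9 = 35/9.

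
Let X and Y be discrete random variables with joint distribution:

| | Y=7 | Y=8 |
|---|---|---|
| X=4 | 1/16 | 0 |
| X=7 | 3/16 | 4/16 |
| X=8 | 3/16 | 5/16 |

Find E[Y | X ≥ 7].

P(X ≥ 7) = 15/16.
Σ Y·P over the event = 7·(3/16) + 8·(4/16) + 7·(3/16) + 8·(5/16) = 57/8.
E[Y | X ≥ 7] = (57/8) / (15/16) = 38/5.

38/5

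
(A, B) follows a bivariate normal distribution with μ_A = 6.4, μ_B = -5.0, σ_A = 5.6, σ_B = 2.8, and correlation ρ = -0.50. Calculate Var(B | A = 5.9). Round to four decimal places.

5.8800

The conditional variance in a bivariate normal is σ_B²(1 − ρ²), independent of x.
Var(B | A=5.9) = (2.8)²·(1 − (-0.50)²) = 7.84·0.75 = 5.8800.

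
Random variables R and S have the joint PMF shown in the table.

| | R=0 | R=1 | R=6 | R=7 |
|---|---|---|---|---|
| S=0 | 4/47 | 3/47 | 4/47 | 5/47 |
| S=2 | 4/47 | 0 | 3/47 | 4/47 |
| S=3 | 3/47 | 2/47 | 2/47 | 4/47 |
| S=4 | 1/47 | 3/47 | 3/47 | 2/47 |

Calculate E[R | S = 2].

P(S = 2) = 11/47.
Σ R·P over the event = 0·(4/47) + 6·(3/47) + 7·(4/47) = 46/47.
E[R | S = 2] = (46/47) / (11/47) = 46/11.

46/11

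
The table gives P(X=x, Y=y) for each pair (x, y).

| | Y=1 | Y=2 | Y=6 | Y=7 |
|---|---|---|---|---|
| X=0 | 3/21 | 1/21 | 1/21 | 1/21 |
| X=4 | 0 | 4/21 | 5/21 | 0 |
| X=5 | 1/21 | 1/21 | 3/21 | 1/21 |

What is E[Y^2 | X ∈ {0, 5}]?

127/6

P(X ∈ {0, 5}) = 4/7.
Σ Y^2·P over the event = 1·(3/21) + 4·(1/21) + 36·(1/21) + 49·(1/21) + 1·(1/21) + 4·(1/21) + 36·(3/21) + 49·(1/21) = 254/21.
E[Y^2 | X ∈ {0, 5}] = (254/21) / (4/7) = 127/6.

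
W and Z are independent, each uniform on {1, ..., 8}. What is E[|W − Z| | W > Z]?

3

P(W > Z) = 7/16.
Summing |W−Z|·P(x,y) over outcomes with W > Z gives 21/16.
E[|W − Z| | W > Z] = (21/16) / (7/16) = 3.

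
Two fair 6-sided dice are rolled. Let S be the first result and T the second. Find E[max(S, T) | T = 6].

Outcomes with T = 6: (1,6), (2,6), (3,6), (4,6), (5,6), (6,6), each with probability 1/36.
E[max(S, T) | T = 6] = (6 + 6 + 6 + 6 + 6 + 6) / 6 = 6.

6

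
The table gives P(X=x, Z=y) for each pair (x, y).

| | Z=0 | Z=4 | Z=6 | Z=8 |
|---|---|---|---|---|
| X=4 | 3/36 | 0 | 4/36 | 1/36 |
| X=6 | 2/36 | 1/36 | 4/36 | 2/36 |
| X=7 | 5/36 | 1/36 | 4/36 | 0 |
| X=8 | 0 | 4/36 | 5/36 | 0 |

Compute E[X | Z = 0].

59/10

P(Z = 0) = 5/18.
Σ X·P over the event = 4·(3/36) + 6·(2/36) + 7·(5/36) = 59/36.
E[X | Z = 0] = (59/36) / (5/18) = 59/10.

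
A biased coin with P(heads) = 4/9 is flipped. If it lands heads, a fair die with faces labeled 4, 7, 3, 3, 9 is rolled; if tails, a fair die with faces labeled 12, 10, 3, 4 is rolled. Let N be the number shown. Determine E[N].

E[N | heads] = (4+7+3+3+9)/5 = 26/5.
E[N | tails] = (12+10+3+4)/4 = 29/4.
E[N] = (4/9)·(26/5) + (5/9)·(29/4) = 1141/180.

1141/180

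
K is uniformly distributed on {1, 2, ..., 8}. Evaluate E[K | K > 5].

7

Given K > 5, K is equally likely to be any of {6, 7, 8}.
E[K | K > 5] = (6 + 7 + 8) / 3 = 7.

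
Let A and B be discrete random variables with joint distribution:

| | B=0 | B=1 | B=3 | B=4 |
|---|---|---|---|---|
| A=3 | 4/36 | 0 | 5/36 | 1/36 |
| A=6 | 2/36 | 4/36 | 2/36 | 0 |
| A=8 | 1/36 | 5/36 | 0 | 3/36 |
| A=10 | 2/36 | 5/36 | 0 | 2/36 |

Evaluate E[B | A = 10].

P(A = 10) = 1/4.
Summing B·P(A=x,B=y) over the conditioning event gives 13/36.
E[B | A = 10] = (13/36) / (1/4) = 13/9.

13/9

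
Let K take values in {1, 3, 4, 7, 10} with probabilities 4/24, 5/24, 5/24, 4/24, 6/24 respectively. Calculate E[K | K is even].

P(K is even) = 11/24.
Σ over the event: 4·5/24 + 10·1/4 = 10/3.
E[K | K is even] = (10/3) / (11/24) = 80/11.

80/11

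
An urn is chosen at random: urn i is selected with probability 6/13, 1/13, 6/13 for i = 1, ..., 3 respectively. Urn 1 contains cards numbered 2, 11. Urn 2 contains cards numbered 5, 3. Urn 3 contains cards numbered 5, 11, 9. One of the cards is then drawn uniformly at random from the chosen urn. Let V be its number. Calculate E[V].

93/13

E[V | urn 1] = (2+11)/2 = 13/2.
E[V | urn 2] = (5+3)/2 = 4.
E[V | urn 3] = (5+11+9)/3 = 25/3.
E[V] = (6/13)·(13/2) + (1/13)·(4) + (6/13)·(25/3) = 93/13.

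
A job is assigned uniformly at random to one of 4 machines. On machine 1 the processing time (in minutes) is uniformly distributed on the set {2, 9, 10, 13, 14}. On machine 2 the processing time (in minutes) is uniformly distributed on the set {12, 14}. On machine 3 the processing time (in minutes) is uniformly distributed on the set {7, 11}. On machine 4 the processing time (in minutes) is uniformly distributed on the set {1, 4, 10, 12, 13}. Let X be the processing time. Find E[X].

E[X | machine 1] = (2+9+10+13+14)/5 = 48/5.
E[X | machine 2] = (12+14)/2 = 13.
E[X | machine 3] = (7+11)/2 = 9.
E[X | machine 4] = (1+4+10+12+13)/5 = 8.
By the law of total expectation,
E[X] = (1/4)·(48/5) + (1/4)·(13) + (1/4)·(9) + (1/4)·(8) = 99/10.

99/10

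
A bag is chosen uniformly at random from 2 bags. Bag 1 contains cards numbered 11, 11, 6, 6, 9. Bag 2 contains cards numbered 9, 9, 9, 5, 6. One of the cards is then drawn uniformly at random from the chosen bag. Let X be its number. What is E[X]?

81/10

E[X | bag 1] = (11+11+6+6+9)/5 = 43/5.
E[X | bag 2] = (9+9+9+5+6)/5 = 38/5.
By the law of total expectation,
E[X] = (1/2)·(43/5) + (1/2)·(38/5) = 81/10.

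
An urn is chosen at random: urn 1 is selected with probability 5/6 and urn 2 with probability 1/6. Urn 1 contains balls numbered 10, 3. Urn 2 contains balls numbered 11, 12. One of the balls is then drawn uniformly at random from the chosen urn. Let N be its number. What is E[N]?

22/3

E[N | urn 1] = (10+3)/2 = 13/2.
E[N | urn 2] = (11+12)/2 = 23/2.
E[N] = (5/6)·(13/2) + (1/6)·(23/2) = 22/3.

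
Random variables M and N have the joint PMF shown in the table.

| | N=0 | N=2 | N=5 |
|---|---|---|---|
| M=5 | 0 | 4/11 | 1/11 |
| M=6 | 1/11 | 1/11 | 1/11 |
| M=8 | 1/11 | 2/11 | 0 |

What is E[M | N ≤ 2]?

56/9

P(N ≤ 2) = 9/11.
Summing M·P(M=x,N=y) over the conditioning event gives 56/11.
E[M | N ≤ 2] = (56/11) / (9/11) = 56/9.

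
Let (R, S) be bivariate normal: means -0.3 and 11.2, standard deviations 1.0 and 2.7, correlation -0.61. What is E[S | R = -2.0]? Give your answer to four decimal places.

For a bivariate normal, E[S | R=x] = μ_S + ρ·(σ_S/σ_R)·(x − μ_R).
E[S | R=-2.0] = 11.2 + (-0.61)·(2.7/1.0)·(-2.0 − (-0.3)) = 11.2 + (-1.647)·(-1.7) = 13.9999.

13.9999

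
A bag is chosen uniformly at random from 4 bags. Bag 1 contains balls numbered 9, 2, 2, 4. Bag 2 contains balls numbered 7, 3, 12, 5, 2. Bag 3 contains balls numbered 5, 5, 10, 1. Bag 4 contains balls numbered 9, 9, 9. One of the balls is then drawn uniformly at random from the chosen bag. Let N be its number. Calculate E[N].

243/40

E[N | bag 1] = (9+2+2+4)/4 = 17/4.
E[N | bag 2] = (7+3+12+5+2)/5 = 29/5.
E[N | bag 3] = (5+5+10+1)/4 = 21/4.
E[N | bag 4] = (9+9+9)/3 = 9.
E[N] = (1/4)·(17/4) + (1/4)·(29/5) + (1/4)·(21/4) + (1/4)·(9) = 243/40.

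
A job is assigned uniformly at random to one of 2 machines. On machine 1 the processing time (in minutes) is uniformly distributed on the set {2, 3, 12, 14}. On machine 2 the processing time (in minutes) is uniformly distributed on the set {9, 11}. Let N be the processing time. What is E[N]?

71/8

E[N | machine 1] = (2+3+12+14)/4 = 31/4.
E[N | machine 2] = (9+11)/2 = 10.
By the law of total expectation,
E[N] = (1/2)·(31/4) + (1/2)·(10) = 71/8.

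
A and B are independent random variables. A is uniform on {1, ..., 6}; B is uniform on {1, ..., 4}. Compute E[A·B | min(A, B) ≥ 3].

P(min(A, B) ≥ 3) = 1/3.
Summing AB·P(x,y) over outcomes with min(A, B) ≥ 3 gives 21/4.
E[A·B | min(A, B) ≥ 3] = (21/4) / (1/3) = 63/4.

63/4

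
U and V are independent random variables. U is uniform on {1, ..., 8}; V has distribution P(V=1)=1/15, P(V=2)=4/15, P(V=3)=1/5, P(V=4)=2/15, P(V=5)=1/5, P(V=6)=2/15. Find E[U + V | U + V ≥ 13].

93/7

P(U + V ≥ 13) = 7/120.
Summing (U+V)·P(x,y) over outcomes with U + V ≥ 13 gives 31/40.
E[U + V | U + V ≥ 13] = (31/40) / (7/120) = 93/7.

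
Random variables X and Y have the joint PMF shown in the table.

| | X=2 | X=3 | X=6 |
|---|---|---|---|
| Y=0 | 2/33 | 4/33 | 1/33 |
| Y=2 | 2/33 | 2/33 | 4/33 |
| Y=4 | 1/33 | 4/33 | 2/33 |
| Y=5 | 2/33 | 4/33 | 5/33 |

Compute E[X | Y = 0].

22/7

P(Y = 0) = 7/33.
Summing X·P(X=x,Y=y) over the conditioning event gives 2/3.
E[X | Y = 0] = (2/3) / (7/33) = 22/7.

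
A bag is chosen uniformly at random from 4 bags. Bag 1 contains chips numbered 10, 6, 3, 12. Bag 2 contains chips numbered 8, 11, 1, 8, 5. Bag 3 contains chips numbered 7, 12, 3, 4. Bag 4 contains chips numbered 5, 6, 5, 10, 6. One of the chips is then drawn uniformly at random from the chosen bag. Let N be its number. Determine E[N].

E[N | bag 1] = (10+6+3+12)/4 = 31/4.
E[N | bag 2] = (8+11+1+8+5)/5 = 33/5.
E[N | bag 3] = (7+12+3+4)/4 = 13/2.
E[N | bag 4] = (5+6+5+10+6)/5 = 32/5.
E[N] = (1/4)·(31/4) + (1/4)·(33/5) + (1/4)·(13/2) + (1/4)·(32/5) = 109/16.

109/16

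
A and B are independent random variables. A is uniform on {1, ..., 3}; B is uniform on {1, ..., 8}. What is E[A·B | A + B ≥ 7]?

163/12

P(A + B ≥ 7) = 1/2.
Summing AB·P(x,y) over outcomes with A + B ≥ 7 gives 163/24.
E[A·B | A + B ≥ 7] = (163/24) / (1/2) = 163/12.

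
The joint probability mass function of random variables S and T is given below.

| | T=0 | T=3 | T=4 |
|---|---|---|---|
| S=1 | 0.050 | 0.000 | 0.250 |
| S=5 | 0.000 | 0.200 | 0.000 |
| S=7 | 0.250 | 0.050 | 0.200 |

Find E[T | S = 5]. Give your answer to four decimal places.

3.0000

P(S = 5) = 0.200.
Summing T·P(S=x,T=y) over the conditioning event gives 0.600.
E[T | S = 5] = (0.600) / (0.200) = 3.0000.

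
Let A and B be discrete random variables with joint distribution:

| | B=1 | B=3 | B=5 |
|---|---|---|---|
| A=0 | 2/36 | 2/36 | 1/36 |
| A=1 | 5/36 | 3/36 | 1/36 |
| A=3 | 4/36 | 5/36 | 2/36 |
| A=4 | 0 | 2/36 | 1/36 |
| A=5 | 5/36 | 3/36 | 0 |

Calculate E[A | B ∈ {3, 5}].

P(B ∈ {3, 5}) = 5/9.
Summing A·P(A=x,B=y) over the conditioning event gives 13/9.
E[A | B ∈ {3, 5}] = (13/9) / (5/9) = 13/5.

13/5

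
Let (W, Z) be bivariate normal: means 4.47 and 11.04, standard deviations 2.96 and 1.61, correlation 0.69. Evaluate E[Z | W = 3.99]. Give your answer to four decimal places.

10.8599

The regression of Z on W has slope ρ·σ_Z/σ_W and passes through (μ_W, μ_Z).
E[Z | W=3.99] = 11.04 + (0.69)·(1.61/2.96)·(3.99 − (4.47)) = 11.04 + (0.3753)·(-0.48) = 10.8599.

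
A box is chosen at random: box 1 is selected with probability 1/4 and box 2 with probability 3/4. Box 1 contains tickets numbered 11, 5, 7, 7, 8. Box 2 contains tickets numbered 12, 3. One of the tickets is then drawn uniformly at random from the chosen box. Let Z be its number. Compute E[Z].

301/40

E[Z | box 1] = (11+5+7+7+8)/5 = 38/5.
E[Z | box 2] = (12+3)/2 = 15/2.
By the law of total expectation,
E[Z] = (1/4)·(38/5) + (3/4)·(15/2) = 301/40.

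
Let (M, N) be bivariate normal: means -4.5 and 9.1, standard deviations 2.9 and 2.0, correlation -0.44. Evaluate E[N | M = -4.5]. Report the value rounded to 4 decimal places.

9.1000

The regression of N on M has slope ρ·σ_N/σ_M and passes through (μ_M, μ_N).
E[N | M=-4.5] = 9.1 + (-0.44)·(2.0/2.9)·(-4.5 − (-4.5)) = 9.1 + (-0.30345)·(0) = 9.1000.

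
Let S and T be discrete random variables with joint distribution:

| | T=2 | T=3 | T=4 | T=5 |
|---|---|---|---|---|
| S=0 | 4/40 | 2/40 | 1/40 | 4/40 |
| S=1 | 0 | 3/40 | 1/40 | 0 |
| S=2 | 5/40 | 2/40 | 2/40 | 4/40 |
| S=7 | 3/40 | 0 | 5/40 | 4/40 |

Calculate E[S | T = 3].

1

P(T = 3) = 7/40.
Σ S·P over the event = 0·(2/40) + 1·(3/40) + 2·(2/40) = 7/40.
E[S | T = 3] = (7/40) / (7/40) = 1.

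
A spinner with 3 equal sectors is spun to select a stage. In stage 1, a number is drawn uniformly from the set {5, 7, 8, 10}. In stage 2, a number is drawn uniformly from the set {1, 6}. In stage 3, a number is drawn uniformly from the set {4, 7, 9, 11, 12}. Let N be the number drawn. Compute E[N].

98/15

E[N | stage 1] = (5+7+8+10)/4 = 15/2.
E[N | stage 2] = (1+6)/2 = 7/2.
E[N | stage 3] = (4+7+9+11+12)/5 = 43/5.
E[N] = (1/3)·(15/2) + (1/3)·(7/2) + (1/3)·(43/5) = 98/15.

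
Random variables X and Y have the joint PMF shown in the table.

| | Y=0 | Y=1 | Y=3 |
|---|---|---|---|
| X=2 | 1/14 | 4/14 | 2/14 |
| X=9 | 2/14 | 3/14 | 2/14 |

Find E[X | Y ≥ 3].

11/2

P(Y ≥ 3) = 2/7.
Σ X·P over the event = 2·(2/14) + 9·(2/14) = 11/7.
E[X | Y ≥ 3] = (11/7) / (2/7) = 11/2.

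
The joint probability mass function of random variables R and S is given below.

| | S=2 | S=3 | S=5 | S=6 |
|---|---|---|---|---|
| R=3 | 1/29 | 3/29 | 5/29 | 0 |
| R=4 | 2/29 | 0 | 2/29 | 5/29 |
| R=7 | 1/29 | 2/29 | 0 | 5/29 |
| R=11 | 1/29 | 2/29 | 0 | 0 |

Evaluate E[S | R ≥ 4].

P(R ≥ 4) = 20/29.
Σ S·P over the event = 2·(2/29) + 5·(2/29) + 6·(5/29) + 2·(1/29) + 3·(2/29) + 6·(5/29) + 2·(1/29) + 3·(2/29) = 90/29.
E[S | R ≥ 4] = (90/29) / (20/29) = 9/2.

9/2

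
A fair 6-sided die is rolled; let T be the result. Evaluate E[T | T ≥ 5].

11/2

Given T ≥ 5, T is equally likely to be any of {5, 6}.
E[T | T ≥ 5] = (5 + 6) / 2 = 11/2.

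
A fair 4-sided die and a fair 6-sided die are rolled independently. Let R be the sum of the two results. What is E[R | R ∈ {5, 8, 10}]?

27/4

P(R ∈ {5, 8, 10}) = 1/3.
Σ over the event: 5·1/6 + 8·1/8 + 10·1/24 = 9/4.
E[R | R ∈ {5, 8, 10}] = (9/4) / (1/3) = 27/4.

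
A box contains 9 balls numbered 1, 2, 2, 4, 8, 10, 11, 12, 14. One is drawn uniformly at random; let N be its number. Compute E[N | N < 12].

38/7

P(N < 12) = 7/9.
Σ over the event: 1·1/9 + 2·2/9 + 4·1/9 + 8·1/9 + 10·1/9 + 11·1/9 = 38/9.
E[N | N < 12] = (38/9) / (7/9) = 38/7.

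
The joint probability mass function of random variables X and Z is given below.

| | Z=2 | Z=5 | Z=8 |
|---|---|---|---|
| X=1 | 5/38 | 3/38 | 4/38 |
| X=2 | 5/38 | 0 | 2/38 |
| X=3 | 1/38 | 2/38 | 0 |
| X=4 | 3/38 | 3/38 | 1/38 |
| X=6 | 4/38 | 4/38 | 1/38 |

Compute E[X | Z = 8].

9/4

P(Z = 8) = 4/19.
Σ X·P over the event = 1·(4/38) + 2·(2/38) + 4·(1/38) + 6·(1/38) = 9/19.
E[X | Z = 8] = (9/19) / (4/19) = 9/4.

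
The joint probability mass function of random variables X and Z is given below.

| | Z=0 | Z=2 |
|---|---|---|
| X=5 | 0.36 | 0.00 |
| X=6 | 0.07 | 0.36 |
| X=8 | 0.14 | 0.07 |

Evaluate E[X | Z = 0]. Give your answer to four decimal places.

P(Z = 0) = 0.57.
Σ X·P over the event = 5·(0.36) + 6·(0.07) + 8·(0.14) = 3.34.
E[X | Z = 0] = (3.34) / (0.57) = 5.8596.

5.8596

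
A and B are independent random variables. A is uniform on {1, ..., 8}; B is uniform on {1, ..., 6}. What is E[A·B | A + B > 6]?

P(A + B > 6) = 11/16.
Summing AB·P(x,y) over outcomes with A + B > 6 gives 343/24.
E[A·B | A + B > 6] = (343/24) / (11/16) = 686/33.

686/33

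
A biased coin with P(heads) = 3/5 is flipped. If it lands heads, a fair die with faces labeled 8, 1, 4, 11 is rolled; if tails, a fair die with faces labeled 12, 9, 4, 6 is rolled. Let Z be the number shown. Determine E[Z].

E[Z | heads] = (8+1+4+11)/4 = 6.
E[Z | tails] = (12+9+4+6)/4 = 31/4.
By the law of total expectation,
E[Z] = (3/5)·(6) + (2/5)·(31/4) = 67/10.

67/10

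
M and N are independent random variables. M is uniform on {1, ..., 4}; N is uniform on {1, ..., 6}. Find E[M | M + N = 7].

5/2

Outcomes with M + N = 7: (1,6), (2,5), (3,4), (4,3), each with probability 1/24.
E[M | M + N = 7] = (1 + 2 + 3 + 4) / 4 = 5/2.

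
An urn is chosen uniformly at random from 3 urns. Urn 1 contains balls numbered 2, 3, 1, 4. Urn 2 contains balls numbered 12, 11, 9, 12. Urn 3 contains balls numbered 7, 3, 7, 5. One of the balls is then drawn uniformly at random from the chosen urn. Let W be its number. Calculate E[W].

19/3

E[W | urn 1] = (2+3+1+4)/4 = 5/2.
E[W | urn 2] = (12+11+9+12)/4 = 11.
E[W | urn 3] = (7+3+7+5)/4 = 11/2.
E[W] = (1/3)·(5/2) + (1/3)·(11) + (1/3)·(11/2) = 19/3.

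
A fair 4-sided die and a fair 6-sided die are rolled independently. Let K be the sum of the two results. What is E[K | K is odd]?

P(K is odd) = 1/2.
Σ over the event: 3·1/12 + 5·1/6 + 7·1/6 + 9·1/12 = 3.
E[K | K is odd] = (3) / (1/2) = 6.

6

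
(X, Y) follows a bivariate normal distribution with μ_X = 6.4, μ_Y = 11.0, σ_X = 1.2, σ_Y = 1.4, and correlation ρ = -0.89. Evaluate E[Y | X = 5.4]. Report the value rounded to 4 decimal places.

For a bivariate normal, E[Y | X=x] = μ_Y + ρ·(σ_Y/σ_X)·(x − μ_X).
E[Y | X=5.4] = 11.0 + (-0.89)·(1.4/1.2)·(5.4 − (6.4)) = 11.0 + (-1.0383)·(-1) = 12.0383.

12.0383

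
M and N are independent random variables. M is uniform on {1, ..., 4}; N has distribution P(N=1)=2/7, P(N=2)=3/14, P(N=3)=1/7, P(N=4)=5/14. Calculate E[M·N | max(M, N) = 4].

P(max(M, N) = 4) = 29/56.
Summing MN·P(x,y) over outcomes with max(M, N) = 4 gives 33/7.
E[M·N | max(M, N) = 4] = (33/7) / (29/56) = 264/29.

264/29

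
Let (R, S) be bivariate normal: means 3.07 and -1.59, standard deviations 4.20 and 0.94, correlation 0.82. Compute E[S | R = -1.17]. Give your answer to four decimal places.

E[S | R=x] = μ_S + ρ(σ_S/σ_R)(x − μ_R) for jointly normal variables.
E[S | R=-1.17] = -1.59 + (0.82)·(0.94/4.20)·(-1.17 − (3.07)) = -1.59 + (0.18352)·(-4.24) = -2.3681.

-2.3681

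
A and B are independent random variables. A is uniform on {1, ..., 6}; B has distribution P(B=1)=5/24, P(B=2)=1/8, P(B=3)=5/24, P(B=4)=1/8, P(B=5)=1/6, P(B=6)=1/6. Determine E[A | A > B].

143/31

P(A > B) = 31/72.
Summing A·P(x,y) over outcomes with A > B gives 143/72.
E[A | A > B] = (143/72) / (31/72) = 143/31.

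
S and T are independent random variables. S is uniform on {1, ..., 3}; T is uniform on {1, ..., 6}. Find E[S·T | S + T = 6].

22/3

Outcomes with S + T = 6: (1,5), (2,4), (3,3), each with probability 1/18.
E[S·T | S + T = 6] = (5 + 8 + 9) / 3 = 22/3.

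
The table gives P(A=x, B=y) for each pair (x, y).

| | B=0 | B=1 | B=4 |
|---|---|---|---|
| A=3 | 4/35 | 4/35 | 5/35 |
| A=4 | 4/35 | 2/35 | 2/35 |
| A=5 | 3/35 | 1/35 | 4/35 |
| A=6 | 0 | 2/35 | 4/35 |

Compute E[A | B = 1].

37/9

P(B = 1) = 9/35.
Σ A·P over the event = 3·(4/35) + 4·(2/35) + 5·(1/35) + 6·(2/35) = 37/35.
E[A | B = 1] = (37/35) / (9/35) = 37/9.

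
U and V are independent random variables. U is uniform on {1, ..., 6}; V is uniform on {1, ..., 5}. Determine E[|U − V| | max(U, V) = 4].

P(max(U, V) = 4) = 7/30.
Summing |U−V|·P(x,y) over outcomes with max(U, V) = 4 gives 2/5.
E[|U − V| | max(U, V) = 4] = (2/5) / (7/30) = 12/7.

12/7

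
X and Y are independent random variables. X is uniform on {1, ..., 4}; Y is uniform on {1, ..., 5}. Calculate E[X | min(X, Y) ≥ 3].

P(min(X, Y) ≥ 3) = 3/10.
Summing X·P(x,y) over outcomes with min(X, Y) ≥ 3 gives 21/20.
E[X | min(X, Y) ≥ 3] = (21/20) / (3/10) = 7/2.

7/2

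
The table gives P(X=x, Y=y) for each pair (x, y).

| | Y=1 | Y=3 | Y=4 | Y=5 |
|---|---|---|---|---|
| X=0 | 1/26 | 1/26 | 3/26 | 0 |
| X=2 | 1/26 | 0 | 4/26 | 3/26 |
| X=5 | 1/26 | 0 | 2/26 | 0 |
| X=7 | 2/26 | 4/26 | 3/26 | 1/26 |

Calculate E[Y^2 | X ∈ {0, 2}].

P(X ∈ {0, 2}) = 1/2.
Σ Y^2·P over the event = 1·(1/26) + 9·(1/26) + 16·(3/26) + 1·(1/26) + 16·(4/26) + 25·(3/26) = 99/13.
E[Y^2 | X ∈ {0, 2}] = (99/13) / (1/2) = 198/13.

198/13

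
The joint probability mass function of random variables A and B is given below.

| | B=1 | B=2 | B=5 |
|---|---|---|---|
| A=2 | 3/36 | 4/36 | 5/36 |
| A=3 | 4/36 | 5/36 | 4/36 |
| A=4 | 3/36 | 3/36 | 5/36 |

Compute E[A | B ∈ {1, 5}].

P(B ∈ {1, 5}) = 2/3.
Σ A·P over the event = 2·(3/36) + 2·(5/36) + 3·(4/36) + 3·(4/36) + 4·(3/36) + 4·(5/36) = 2.
E[A | B ∈ {1, 5}] = (2) / (2/3) = 3.

3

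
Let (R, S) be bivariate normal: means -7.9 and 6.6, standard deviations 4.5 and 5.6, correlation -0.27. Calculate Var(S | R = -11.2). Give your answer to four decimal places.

29.0739

The conditional variance in a bivariate normal is σ_S²(1 − ρ²), independent of x.
Var(S | R=-11.2) = (5.6)²·(1 − (-0.27)²) = 31.36·0.9271 = 29.0739.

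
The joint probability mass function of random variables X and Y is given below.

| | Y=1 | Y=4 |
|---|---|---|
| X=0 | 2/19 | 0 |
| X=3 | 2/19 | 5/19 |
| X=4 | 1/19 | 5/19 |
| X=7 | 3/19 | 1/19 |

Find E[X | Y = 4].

42/11

P(Y = 4) = 11/19.
Σ X·P over the event = 3·(5/19) + 4·(5/19) + 7·(1/19) = 42/19.
E[X | Y = 4] = (42/19) / (11/19) = 42/11.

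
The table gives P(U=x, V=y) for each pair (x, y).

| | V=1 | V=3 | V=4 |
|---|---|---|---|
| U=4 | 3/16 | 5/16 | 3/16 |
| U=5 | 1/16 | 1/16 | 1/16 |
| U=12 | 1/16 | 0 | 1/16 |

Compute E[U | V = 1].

29/5

P(V = 1) = 5/16.
Σ U·P over the event = 4·(3/16) + 5·(1/16) + 12·(1/16) = 29/16.
E[U | V = 1] = (29/16) / (5/16) = 29/5.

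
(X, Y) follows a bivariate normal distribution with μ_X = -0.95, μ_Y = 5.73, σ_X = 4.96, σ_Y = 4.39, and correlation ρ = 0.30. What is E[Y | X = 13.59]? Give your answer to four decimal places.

9.5907

The regression of Y on X has slope ρ·σ_Y/σ_X and passes through (μ_X, μ_Y).
E[Y | X=13.59] = 5.73 + (0.30)·(4.39/4.96)·(13.59 − (-0.95)) = 5.73 + (0.26552)·(14.54) = 9.5907.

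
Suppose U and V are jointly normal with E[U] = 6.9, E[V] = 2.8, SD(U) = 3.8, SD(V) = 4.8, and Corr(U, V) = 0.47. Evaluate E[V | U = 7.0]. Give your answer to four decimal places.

For a bivariate normal, E[V | U=x] = μ_V + ρ·(σ_V/σ_U)·(x − μ_U).
E[V | U=7.0] = 2.8 + (0.47)·(4.8/3.8)·(7.0 − (6.9)) = 2.8 + (0.59368)·(0.1) = 2.8594.

2.8594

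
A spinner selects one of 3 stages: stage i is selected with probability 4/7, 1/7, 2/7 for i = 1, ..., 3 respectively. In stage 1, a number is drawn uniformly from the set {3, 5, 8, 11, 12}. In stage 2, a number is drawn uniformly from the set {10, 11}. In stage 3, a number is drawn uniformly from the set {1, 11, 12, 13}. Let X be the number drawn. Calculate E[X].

43/5

E[X | stage 1] = (3+5+8+11+12)/5 = 39/5.
E[X | stage 2] = (10+11)/2 = 21/2.
E[X | stage 3] = (1+11+12+13)/4 = 37/4.
By the law of total expectation,
E[X] = (4/7)·(39/5) + (1/7)·(21/2) + (2/7)·(37/4) = 43/5.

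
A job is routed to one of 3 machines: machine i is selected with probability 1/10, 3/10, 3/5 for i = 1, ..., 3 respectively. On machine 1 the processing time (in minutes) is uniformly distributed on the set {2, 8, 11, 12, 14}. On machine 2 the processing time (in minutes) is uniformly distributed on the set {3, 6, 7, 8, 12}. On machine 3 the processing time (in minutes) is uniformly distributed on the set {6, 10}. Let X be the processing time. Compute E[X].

79/10

E[X | machine 1] = (2+8+11+12+14)/5 = 47/5.
E[X | machine 2] = (3+6+7+8+12)/5 = 36/5.
E[X | machine 3] = (6+10)/2 = 8.
By the law of total expectation,
E[X] = (1/10)·(47/5) + (3/10)·(36/5) + (3/5)·(8) = 79/10.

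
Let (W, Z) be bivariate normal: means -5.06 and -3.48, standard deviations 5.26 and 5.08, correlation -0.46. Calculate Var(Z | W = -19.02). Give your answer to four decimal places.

20.3458

Var(Z | W=x) = (1 − ρ²)·σ_Z².
Var(Z | W=-19.02) = (5.08)²·(1 − (-0.46)²) = 25.8064·0.7884 = 20.3458.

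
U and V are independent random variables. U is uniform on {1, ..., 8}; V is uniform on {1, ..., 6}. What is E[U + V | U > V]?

P(U > V) = 9/16.
Summing (U+V)·P(x,y) over outcomes with U > V gives 79/16.
E[U + V | U > V] = (79/16) / (9/16) = 79/9.

79/9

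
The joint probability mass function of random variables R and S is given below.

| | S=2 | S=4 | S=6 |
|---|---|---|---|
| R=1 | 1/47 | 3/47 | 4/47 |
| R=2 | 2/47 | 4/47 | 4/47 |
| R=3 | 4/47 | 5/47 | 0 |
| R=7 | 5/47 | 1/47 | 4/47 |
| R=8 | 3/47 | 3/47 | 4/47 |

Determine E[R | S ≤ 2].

76/15

P(S ≤ 2) = 15/47.
Σ R·P over the event = 1·(1/47) + 2·(2/47) + 3·(4/47) + 7·(5/47) + 8·(3/47) = 76/47.
E[R | S ≤ 2] = (76/47) / (15/47) = 76/15.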